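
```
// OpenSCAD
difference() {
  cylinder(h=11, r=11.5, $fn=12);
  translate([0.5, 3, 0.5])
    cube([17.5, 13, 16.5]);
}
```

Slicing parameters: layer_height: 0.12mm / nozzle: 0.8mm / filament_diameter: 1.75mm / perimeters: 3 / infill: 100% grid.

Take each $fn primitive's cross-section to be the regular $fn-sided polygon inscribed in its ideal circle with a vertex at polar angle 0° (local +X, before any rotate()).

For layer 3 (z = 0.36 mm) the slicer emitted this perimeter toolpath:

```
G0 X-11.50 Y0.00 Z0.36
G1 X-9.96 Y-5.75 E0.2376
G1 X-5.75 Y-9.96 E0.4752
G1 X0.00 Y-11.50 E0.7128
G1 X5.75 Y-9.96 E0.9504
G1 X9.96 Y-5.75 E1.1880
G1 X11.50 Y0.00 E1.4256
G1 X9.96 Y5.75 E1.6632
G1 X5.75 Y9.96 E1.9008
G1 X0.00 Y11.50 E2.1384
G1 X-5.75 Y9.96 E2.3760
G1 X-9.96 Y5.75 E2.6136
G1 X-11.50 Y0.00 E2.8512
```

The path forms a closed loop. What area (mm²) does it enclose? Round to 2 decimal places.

Apply the shoelace formula to the sequence of (X, Y) vertices; enclosed area = 396.78 mm².

396.78 mm²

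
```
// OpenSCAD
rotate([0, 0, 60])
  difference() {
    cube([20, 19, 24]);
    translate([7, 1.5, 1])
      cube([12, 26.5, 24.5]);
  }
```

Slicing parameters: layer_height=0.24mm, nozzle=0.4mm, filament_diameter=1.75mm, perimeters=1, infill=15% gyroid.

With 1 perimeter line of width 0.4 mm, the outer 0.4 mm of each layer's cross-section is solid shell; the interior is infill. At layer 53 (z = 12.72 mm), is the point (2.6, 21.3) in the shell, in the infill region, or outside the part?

At z = 12.72 mm: the cube is present — its section is the full 20×19 rectangle; the cube at (7, 1.5) is present — its section is the full 12×26.5 rectangle; Taking the first minus the rest: starting from the 20×19 cube, the 12×26.5 cube at (7, 1.5) partially overlaps it — only the 210.00 mm² overlap (of its 318.00 mm²) is removed, clipping the outline — 1 connected region; (whole slice rotated 60° about Z — lengths, areas and connectivity unchanged). Overall, the cross-section is a single solid region. Undo the 60° rotation: the query point maps to (19.746, 8.398) in the un-rotated model frame. The nearest boundary edge runs (20.00, 19.00)→(20.00, 0.00); distance from the point to it = 0.25 mm. The point is inside the cross-section, 0.25 mm from the nearest boundary — within the 0.4 mm shell band (1 × 0.4).

shell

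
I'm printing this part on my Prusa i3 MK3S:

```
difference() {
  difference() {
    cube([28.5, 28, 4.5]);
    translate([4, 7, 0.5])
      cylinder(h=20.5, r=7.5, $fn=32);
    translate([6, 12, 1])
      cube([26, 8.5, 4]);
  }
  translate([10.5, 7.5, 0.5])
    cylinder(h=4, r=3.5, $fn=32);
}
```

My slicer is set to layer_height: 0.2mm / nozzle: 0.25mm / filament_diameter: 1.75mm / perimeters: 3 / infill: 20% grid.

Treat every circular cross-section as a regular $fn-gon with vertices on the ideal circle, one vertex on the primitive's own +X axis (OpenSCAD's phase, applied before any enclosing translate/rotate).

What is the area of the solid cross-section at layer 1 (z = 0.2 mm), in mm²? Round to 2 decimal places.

At z = 0.2 mm: the 28.5×28 cube contributes its full rectangle (area 798.00 mm²); the cylinder at (4, 7) is absent (z outside [0.5, 21]); the cube at (6, 12) does not reach this height (z outside [1, 5]); After the difference (first − rest): none of the subtracted shapes is present at this height, so the 28.5×28 cube is unchanged — area = 798.00 mm²; the cylinder at (10.5, 7.5) is absent (z outside [0.5, 4.5]); Taking the first minus the rest: none of the subtracted shapes is present at this height, so that combined region is unchanged — area = 798.00 mm². Overall, the cross-section is a single solid region. Net area = 798.00 mm².

798.00 mm²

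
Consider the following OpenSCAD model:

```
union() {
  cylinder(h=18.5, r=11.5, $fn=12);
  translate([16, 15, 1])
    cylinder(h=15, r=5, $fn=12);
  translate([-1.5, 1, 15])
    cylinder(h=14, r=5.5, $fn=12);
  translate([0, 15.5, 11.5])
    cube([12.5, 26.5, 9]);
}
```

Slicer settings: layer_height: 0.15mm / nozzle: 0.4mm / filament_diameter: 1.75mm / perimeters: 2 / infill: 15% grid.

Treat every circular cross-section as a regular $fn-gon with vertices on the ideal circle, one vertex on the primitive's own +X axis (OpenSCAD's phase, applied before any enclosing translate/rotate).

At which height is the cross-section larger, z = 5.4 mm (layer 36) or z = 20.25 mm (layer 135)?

layer 36 (z = 5.4 mm)

Layer 36 (z = 5.4): the cylinder: section is a regular 12-gon, circumradius r=11.5 (area = (12/2)·11.500²·sin(360°/12) = 396.75 mm²); the r=5 cylinder at (16, 15) contributes a regular 12-gon of circumradius 5 (area = (12/2)·5.000²·sin(360°/12) = 75.00 mm²); the cylinder at (-1.5, 1) does not reach this height (z outside [15, 29]); the cube at (0, 15.5) does not reach this height (z outside [11.5, 20.5]); Merging all regions: the 2 present regions are separate (no shared area or edge), so areas and boundary lengths simply add and each stays a separate island — area = 471.75 mm². So its area = 471.75 mm². Layer 135 (z = 20.25): the cylinder is not intersected at this z (z outside [0, 18.5]); the cylinder at (16, 15) is not intersected at this z (z outside [1, 16]); the cylinder at (-1.5, 1): section is a regular 12-gon, circumradius r=5.5 (area = (12/2)·5.500²·sin(360°/12) = 90.75 mm²); the 12.5×26.5 cube at (0, 15.5) contributes its full rectangle (area 331.25 mm²); Merging all regions: the 2 present regions are separate (no shared area or edge), so areas and boundary lengths simply add and each stays a separate island — area = 422.00 mm². So its area = 422.00 mm². Layer 36 is larger (471.75 vs 422.00 mm²).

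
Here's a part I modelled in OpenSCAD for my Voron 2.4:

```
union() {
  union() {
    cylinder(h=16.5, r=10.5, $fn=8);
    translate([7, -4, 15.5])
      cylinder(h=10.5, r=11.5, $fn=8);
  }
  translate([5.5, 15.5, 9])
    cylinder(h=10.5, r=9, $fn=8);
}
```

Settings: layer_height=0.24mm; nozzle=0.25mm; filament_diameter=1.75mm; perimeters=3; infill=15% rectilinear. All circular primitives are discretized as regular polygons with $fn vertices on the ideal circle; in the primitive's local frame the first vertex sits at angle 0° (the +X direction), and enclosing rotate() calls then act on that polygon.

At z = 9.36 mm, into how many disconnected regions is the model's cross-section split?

At z = 9.36 mm: the r=10.5 cylinder gives a regular 8-gon of circumradius 10.5 (constant along its height); the cylinder at (7, -4) is absent (z outside [15.5, 26]); Taking the union: only the r=10.5 cylinder is present, so the union is just that shape — 1 connected region; the r=9 cylinder at (5.5, 15.5) contributes a regular 8-gon of circumradius 9; Merging all regions: the regions partially overlap (shared area 12.61 mm²), so overlapping operands fuse into one piece — 1 connected region. The result has 1 disconnected region.

1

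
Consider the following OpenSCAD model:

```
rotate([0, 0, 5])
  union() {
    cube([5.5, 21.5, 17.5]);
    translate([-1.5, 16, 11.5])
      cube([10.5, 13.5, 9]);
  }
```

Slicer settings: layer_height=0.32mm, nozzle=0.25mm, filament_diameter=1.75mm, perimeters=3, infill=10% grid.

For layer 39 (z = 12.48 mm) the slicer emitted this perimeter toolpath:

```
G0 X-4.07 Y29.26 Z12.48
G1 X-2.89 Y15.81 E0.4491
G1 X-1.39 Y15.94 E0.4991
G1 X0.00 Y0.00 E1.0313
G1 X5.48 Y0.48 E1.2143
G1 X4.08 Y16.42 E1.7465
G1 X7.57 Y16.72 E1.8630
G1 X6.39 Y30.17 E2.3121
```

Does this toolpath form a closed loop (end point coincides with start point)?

no

Start point (G0): (-4.07, 29.26). End point (last G1): the path does not return to the start — open.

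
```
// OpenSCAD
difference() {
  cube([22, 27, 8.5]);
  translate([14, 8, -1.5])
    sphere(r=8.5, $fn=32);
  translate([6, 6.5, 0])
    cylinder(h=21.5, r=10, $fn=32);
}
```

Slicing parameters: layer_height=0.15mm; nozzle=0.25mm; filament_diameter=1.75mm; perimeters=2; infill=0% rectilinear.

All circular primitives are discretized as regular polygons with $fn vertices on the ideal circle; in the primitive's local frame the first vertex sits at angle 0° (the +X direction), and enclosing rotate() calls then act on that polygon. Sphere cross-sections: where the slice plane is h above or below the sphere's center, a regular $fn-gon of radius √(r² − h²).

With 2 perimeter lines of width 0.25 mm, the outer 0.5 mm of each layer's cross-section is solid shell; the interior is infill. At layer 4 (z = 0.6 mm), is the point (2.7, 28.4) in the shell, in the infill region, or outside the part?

At z = 0.6 mm: the cube (footprint 22×27) is included at this height; the sphere at (14, 8): section is a regular 32-gon, circumradius = √(r²−h²) = √(8.5²−2.1²) = 8.237; the r=10 cylinder at (6, 6.5) gives a regular 32-gon of circumradius 10 (constant along its height); After the difference (first − rest): starting from the 22×27 cube, the r=8.5 sphere at (14, 8) partially overlaps it — only the 210.71 mm² overlap (of its 211.76 mm²) is removed, clipping the outline; the r=10 cylinder at (6, 6.5) partially overlaps it — only the 117.74 mm² overlap (of its 312.14 mm²) is removed, clipping the outline — 2 connected regions. Overall, the cross-section has 2 separate islands. The nearest boundary edge runs (0.00, 27.00)→(22.00, 27.00); distance from the point to it = 1.40 mm. The point is not inside any of the regions above, so it lies outside the cross-section (1.40 mm from the nearest boundary).

outside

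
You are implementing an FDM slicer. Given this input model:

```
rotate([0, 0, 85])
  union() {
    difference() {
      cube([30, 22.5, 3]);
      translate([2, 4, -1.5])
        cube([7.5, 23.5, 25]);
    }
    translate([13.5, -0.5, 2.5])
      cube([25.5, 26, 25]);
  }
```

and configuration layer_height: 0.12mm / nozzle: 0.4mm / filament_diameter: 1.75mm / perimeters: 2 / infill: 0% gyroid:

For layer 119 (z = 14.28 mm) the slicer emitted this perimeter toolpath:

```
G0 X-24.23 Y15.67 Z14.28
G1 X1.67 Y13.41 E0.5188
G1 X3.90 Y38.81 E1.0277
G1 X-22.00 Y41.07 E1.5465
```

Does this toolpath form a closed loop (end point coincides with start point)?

Start point (G0): (-24.23, 15.67). End point (last G1): the path does not return to the start — open.

no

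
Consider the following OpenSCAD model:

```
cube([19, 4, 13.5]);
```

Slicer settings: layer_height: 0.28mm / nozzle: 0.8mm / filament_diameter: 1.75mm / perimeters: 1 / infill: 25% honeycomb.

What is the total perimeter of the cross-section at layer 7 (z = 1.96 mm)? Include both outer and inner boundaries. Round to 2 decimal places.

46.00 mm

At z = 1.96 mm: the cube (footprint 19×4) is included at this height (perimeter 46.00 mm). Overall, the cross-section is a single solid region. Total boundary length (outer) = 46.00 mm.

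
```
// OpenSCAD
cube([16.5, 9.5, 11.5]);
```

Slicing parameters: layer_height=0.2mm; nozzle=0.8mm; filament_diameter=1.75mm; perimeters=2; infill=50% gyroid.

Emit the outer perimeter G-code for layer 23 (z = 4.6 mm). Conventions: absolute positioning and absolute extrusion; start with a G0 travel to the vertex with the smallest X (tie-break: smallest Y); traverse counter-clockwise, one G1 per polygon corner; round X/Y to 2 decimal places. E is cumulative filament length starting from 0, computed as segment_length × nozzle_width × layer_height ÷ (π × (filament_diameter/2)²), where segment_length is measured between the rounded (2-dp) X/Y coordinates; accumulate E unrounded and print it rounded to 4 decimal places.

At z = 4.6 mm: the 16.5×9.5 cube contributes its full rectangle. The outline is a single polygon with 4 vertices. Extrusion per mm of travel: 0.8 × 0.2 / (π × 0.875²) = 0.066520. Accumulating E over each segment gives final E = 3.4591.

G0 X0.00 Y0.00 Z4.60
G1 X16.50 Y0.00 E1.0976
G1 X16.50 Y9.50 E1.7295
G1 X0.00 Y9.50 E2.8271
G1 X0.00 Y0.00 E3.4591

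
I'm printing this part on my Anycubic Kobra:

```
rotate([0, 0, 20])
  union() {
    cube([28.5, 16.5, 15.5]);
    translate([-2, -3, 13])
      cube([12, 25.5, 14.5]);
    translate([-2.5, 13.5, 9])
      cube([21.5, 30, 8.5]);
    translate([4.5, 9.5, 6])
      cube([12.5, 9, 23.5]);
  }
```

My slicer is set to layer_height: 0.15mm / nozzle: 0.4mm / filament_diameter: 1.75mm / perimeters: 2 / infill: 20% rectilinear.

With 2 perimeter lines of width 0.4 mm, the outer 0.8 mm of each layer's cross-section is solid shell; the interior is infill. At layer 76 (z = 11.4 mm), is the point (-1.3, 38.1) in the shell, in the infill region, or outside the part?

At z = 11.4 mm: the cube (footprint 28.5×16.5) is included at this height; the cube at (-2, -3) does not reach this height (z outside [13, 27.5]); the cube at (-2.5, 13.5) is present — its section is the full 21.5×30 rectangle; the cube at (4.5, 9.5) (footprint 12.5×9) is included at this height; Combining (union): the regions partially overlap (shared area 169.50 mm²), so overlapping operands fuse into one piece — 1 connected region; (whole slice rotated 20° about Z — lengths, areas and connectivity unchanged). Overall, the cross-section is a single solid region. Undo the 20° rotation: the query point maps to (11.809, 36.247) in the un-rotated model frame. The nearest boundary edge runs (19.00, 43.50)→(19.00, 16.50); distance from the point to it = 7.19 mm. The point is inside the cross-section and 7.19 mm from the nearest boundary — more than the 0.8 mm shell width (2 × 0.4), so it's in the infill interior.

infill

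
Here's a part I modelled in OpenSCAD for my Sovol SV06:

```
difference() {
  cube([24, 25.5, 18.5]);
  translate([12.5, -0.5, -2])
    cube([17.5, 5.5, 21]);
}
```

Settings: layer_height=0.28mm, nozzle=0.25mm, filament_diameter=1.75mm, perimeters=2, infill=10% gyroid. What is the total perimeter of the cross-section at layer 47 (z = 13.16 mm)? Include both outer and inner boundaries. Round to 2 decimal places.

99.00 mm

At z = 13.16 mm: the cube (footprint 24×25.5) is included at this height (perimeter 99.00 mm); the cube at (12.5, -0.5) (footprint 17.5×5.5) is included at this height (perimeter 46.00 mm); After the difference (first − rest): starting from the 24×25.5 cube, the 17.5×5.5 cube at (12.5, -0.5) partially overlaps it — only the 57.50 mm² overlap (of its 96.25 mm²) is removed, clipping the outline — boundary = 99.00 mm. Overall, the cross-section is a single solid region. Total boundary length (outer) = 99.00 mm.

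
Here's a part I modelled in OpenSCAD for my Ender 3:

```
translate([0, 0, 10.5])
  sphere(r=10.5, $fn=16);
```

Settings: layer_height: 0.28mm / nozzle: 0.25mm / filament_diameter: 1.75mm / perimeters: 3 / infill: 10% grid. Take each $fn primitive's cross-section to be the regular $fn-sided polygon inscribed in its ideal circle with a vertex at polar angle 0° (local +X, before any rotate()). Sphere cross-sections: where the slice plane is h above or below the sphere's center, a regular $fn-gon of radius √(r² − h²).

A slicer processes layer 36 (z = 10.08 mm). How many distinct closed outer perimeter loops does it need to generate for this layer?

At z = 10.08 mm: the sphere: section is a regular 16-gon, circumradius = √(r²−h²) = √(10.5²−0.42²) = 10.492. The result has 1 disconnected region.

1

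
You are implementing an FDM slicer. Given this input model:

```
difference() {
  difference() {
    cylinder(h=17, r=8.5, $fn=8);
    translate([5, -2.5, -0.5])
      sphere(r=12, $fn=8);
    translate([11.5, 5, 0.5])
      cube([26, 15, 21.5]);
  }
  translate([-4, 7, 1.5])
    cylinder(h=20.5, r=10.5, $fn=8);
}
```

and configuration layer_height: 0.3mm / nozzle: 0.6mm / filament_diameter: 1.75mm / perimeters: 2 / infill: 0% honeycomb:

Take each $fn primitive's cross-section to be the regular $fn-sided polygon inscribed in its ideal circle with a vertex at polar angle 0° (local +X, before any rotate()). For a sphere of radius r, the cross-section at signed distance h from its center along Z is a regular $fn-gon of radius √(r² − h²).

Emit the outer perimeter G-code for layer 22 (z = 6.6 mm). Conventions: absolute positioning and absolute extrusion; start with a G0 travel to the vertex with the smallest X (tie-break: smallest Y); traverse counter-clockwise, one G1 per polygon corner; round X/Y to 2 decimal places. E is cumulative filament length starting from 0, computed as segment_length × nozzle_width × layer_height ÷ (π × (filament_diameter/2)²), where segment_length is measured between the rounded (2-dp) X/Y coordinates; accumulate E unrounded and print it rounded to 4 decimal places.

At z = 6.6 mm: the r=8.5 cylinder gives a regular 8-gon of circumradius 8.5 (constant along its height); the r=12 sphere at (5, -2.5) contributes a regular 8-gon of circumradius √(12²−7.1²) = 9.674; the 26×15 cube at (11.5, 5) contributes its full rectangle; Taking the first minus the rest: starting from the r=8.5 cylinder, the r=12 sphere at (5, -2.5) partially overlaps it — only the 137.59 mm² overlap (of its 264.71 mm²) is removed, clipping the outline; the 26×15 cube at (11.5, 5) misses the remaining region (no effect) — 1 connected region; the r=10.5 cylinder at (-4, 7) contributes a regular 8-gon of circumradius 10.5; Subtracting the remaining from the first: starting from the result so far, the r=10.5 cylinder at (-4, 7) partially overlaps it — only the 55.50 mm² overlap (of its 311.83 mm²) is removed, clipping the outline — 1 connected region. The outline is a single polygon with 4 vertices. Extrusion per mm of travel: 0.6 × 0.3 / (π × 0.875²) = 0.074835. Accumulating E over each segment gives final E = 1.2005.

G0 X-7.68 Y-1.97 Z6.60
G1 X-6.01 Y-6.01 E0.3271
G1 X-2.64 Y-7.41 E0.6002
G1 X-4.31 Y-3.37 E0.9274
G1 X-7.68 Y-1.97 E1.2005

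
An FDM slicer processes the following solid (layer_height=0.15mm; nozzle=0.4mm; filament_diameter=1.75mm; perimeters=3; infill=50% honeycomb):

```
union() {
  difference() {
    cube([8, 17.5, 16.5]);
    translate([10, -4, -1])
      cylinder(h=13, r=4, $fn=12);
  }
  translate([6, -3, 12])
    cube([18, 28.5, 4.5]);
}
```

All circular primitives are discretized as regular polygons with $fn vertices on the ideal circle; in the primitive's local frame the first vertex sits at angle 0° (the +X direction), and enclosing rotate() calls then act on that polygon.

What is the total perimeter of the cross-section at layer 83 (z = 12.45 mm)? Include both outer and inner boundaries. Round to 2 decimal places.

At z = 12.45 mm: the cube is present — its section is the full 8×17.5 rectangle (perimeter 51.00 mm); the cylinder at (10, -4) is absent (z outside [-1, 12]); Subtracting the remaining from the first: none of the subtracted shapes is present at this height, so the 8×17.5 cube is unchanged — boundary = 51.00 mm; the 18×28.5 cube at (6, -3) contributes its full rectangle (perimeter 93.00 mm); Taking the union: the regions partially overlap (shared area 35.00 mm²), so the edge portions inside another operand are dropped and the merged outline is re-measured after clipping — boundary = 105.00 mm. Overall, the cross-section is a single solid region. Total boundary length (outer) = 105.00 mm.

105.00 mm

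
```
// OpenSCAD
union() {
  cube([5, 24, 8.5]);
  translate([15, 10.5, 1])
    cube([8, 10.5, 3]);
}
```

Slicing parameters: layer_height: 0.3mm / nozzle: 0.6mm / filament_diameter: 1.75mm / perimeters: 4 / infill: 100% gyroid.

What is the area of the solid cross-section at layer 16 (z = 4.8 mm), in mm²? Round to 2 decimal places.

120.00 mm²

At z = 4.8 mm: the cube (footprint 5×24) is included at this height (area 120.00 mm²); the cube at (15, 10.5) is not intersected at this z (z outside [1, 4]); Taking the union: only the 5×24 cube is present, so the union is just that shape — area = 120.00 mm². Overall, the cross-section is a single solid region. Net area = 120.00 mm².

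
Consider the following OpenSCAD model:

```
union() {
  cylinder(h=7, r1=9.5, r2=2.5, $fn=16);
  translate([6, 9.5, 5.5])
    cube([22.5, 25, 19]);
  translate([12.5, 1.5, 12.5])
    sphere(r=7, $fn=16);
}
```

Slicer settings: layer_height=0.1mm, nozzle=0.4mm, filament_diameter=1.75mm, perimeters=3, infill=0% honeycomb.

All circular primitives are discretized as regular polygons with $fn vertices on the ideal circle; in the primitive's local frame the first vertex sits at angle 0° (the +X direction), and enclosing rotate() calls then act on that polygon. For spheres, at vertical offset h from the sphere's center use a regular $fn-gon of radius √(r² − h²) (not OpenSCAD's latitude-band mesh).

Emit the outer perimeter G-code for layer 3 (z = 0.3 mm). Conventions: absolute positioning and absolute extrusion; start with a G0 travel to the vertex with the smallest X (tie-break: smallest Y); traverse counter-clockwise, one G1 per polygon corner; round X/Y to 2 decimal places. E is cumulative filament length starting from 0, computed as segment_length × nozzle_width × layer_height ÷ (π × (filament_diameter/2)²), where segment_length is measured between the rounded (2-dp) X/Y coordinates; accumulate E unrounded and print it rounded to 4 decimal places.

G0 X-9.20 Y0.00 Z0.30
G1 X-8.50 Y-3.52 E0.0597
G1 X-6.51 Y-6.51 E0.1194
G1 X-3.52 Y-8.50 E0.1791
G1 X0.00 Y-9.20 E0.2388
G1 X3.52 Y-8.50 E0.2985
G1 X6.51 Y-6.51 E0.3582
G1 X8.50 Y-3.52 E0.4180
G1 X9.20 Y0.00 E0.4777
G1 X8.50 Y3.52 E0.5373
G1 X6.51 Y6.51 E0.5971
G1 X3.52 Y8.50 E0.6568
G1 X0.00 Y9.20 E0.7165
G1 X-3.52 Y8.50 E0.7762
G1 X-6.51 Y6.51 E0.8359
G1 X-8.50 Y3.52 E0.8956
G1 X-9.20 Y0.00 E0.9553

At z = 0.3 mm: the cone: at t=0.043 of its height the radius interpolates to r₁+(r₂−r₁)t = 9.200, giving a regular 16-gon of that circumradius; the cube at (6, 9.5) is not intersected at this z (z outside [5.5, 24.5]); the sphere at (12.5, 1.5) does not reach this height (|z−center|=12.200 > r=7); Merging all regions: only the cone is present, so the union is just that shape — 1 connected region. The outline is a single polygon with 16 vertices. Extrusion per mm of travel: 0.4 × 0.1 / (π × 0.875²) = 0.016630. Accumulating E over each segment gives final E = 0.9553.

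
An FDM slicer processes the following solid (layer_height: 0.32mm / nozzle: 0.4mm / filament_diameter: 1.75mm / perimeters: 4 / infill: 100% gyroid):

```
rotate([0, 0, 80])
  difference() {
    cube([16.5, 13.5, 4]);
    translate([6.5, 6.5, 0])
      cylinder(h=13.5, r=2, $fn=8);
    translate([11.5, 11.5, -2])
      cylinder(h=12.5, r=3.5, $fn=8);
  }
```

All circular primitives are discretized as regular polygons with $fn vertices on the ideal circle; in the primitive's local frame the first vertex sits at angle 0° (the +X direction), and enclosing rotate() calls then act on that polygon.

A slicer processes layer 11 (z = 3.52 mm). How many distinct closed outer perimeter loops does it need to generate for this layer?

At z = 3.52 mm: the cube (footprint 16.5×13.5) is included at this height; the cylinder at (6.5, 6.5): section is a regular 8-gon, circumradius r=2; the r=3.5 cylinder at (11.5, 11.5) gives a regular 8-gon of circumradius 3.5 (constant along its height); After the difference (first − rest): starting from the 16.5×13.5 cube, the r=2 cylinder at (6.5, 6.5) lies wholly inside it (removes its full 11.31 mm² and its 12.25 mm outline becomes a hole wall); the r=3.5 cylinder at (11.5, 11.5) partially overlaps it — only the 29.67 mm² overlap (of its 34.65 mm²) is removed, clipping the outline — 1 connected region with 1 hole; (rotated 80° about Z; rotation is an isometry so areas/perimeters/island counts are preserved). The result has 1 disconnected region.

1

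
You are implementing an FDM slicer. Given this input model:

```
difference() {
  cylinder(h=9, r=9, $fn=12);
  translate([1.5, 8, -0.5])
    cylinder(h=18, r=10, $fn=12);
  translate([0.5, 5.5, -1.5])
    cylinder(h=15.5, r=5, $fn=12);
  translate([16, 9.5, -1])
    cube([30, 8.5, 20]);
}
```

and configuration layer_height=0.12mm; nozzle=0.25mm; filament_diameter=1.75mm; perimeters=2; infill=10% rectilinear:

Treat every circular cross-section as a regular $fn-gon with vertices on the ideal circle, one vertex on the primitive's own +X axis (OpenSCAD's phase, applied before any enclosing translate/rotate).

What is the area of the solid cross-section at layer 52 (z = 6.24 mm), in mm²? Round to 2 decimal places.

At z = 6.24 mm: the cylinder: section is a regular 12-gon, circumradius r=9 (area = (12/2)·9.000²·sin(360°/12) = 243.00 mm²); the r=10 cylinder at (1.5, 8) gives a regular 12-gon of circumradius 10 (constant along its height) (area = (12/2)·10.000²·sin(360°/12) = 300.00 mm²); the cylinder at (0.5, 5.5): section is a regular 12-gon, circumradius r=5 (area = (12/2)·5.000²·sin(360°/12) = 75.00 mm²); the 30×8.5 cube at (16, 9.5) contributes its full rectangle (area 255.00 mm²); Subtracting the remaining from the first: starting from the r=9 cylinder (243.00 mm²), the r=10 cylinder at (1.5, 8) partially overlaps it — only the 124.12 mm² overlap (of its 300.00 mm²) is removed, clipping the outline; the r=5 cylinder at (0.5, 5.5) misses the remaining region (no effect); the 30×8.5 cube at (16, 9.5) misses the remaining region (no effect) — area = 118.88 mm². Overall, the cross-section is a single solid region. Net area = 118.88 mm².

118.88 mm²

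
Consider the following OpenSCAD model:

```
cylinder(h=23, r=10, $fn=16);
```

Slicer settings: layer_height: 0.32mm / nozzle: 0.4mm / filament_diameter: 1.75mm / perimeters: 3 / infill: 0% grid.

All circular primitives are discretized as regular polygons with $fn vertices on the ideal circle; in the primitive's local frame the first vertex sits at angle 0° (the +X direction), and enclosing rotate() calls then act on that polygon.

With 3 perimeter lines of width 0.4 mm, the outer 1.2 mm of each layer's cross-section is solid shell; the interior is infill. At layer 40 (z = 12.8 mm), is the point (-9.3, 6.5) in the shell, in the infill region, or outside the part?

At z = 12.8 mm: the cylinder: section is a regular 16-gon, circumradius r=10. Overall, the cross-section is a single solid region. The nearest boundary edge runs (-7.07, 7.07)→(-9.24, 3.83); distance from the point to it = 1.54 mm. The point is not inside any of the regions above, so it lies outside the cross-section (1.54 mm from the nearest boundary).

outside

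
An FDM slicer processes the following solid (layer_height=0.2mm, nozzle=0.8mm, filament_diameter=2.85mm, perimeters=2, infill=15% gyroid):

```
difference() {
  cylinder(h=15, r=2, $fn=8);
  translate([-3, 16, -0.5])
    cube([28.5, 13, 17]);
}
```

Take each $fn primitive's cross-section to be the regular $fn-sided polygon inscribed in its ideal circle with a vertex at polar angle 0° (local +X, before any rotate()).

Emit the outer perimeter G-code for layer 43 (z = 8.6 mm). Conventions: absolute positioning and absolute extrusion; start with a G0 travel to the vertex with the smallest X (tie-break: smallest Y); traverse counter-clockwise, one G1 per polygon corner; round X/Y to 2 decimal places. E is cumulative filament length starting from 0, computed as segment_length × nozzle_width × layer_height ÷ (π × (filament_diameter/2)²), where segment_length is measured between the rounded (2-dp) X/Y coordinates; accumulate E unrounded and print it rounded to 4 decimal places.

G0 X-2.00 Y0.00 Z8.60
G1 X-1.41 Y-1.41 E0.0383
G1 X0.00 Y-2.00 E0.0767
G1 X1.41 Y-1.41 E0.1150
G1 X2.00 Y0.00 E0.1533
G1 X1.41 Y1.41 E0.1917
G1 X0.00 Y2.00 E0.2300
G1 X-1.41 Y1.41 E0.2683
G1 X-2.00 Y0.00 E0.3067

At z = 8.6 mm: the r=2 cylinder contributes a regular 8-gon of circumradius 2; the 28.5×13 cube at (-3, 16) contributes its full rectangle; Taking the first minus the rest: starting from the r=2 cylinder, the 28.5×13 cube at (-3, 16) misses the remaining region (no effect) — 1 connected region. The outline is a single polygon with 8 vertices. Extrusion per mm of travel: 0.8 × 0.2 / (π × 1.425²) = 0.025081. Accumulating E over each segment gives final E = 0.3067.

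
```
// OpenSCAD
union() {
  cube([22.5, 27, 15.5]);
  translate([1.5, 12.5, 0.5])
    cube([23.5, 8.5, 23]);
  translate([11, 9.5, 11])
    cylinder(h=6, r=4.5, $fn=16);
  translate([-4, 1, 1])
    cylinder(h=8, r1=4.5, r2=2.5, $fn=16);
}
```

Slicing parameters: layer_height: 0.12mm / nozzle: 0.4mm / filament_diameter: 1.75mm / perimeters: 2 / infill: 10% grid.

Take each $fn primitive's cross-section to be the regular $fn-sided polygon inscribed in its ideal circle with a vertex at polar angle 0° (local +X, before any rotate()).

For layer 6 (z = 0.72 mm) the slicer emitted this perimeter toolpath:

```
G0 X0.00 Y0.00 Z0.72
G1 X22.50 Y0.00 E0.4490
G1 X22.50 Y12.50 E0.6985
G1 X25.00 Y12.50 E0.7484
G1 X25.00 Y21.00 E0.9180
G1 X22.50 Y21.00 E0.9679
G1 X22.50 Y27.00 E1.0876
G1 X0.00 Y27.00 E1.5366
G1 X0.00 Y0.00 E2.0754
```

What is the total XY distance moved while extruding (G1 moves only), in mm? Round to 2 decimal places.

Sum the Euclidean lengths of each G1 segment: total = 104.00 mm.

104.00 mm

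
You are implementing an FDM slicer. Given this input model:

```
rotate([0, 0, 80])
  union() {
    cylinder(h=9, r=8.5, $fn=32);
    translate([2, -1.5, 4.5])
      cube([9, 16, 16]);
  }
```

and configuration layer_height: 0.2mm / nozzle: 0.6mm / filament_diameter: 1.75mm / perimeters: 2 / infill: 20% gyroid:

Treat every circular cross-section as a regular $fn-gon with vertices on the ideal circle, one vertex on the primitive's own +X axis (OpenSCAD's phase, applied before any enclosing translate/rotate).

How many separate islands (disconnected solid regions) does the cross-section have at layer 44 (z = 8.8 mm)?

1

At z = 8.8 mm: the cylinder: section is a regular 32-gon, circumradius r=8.5; the cube at (2, -1.5) (footprint 9×16) is included at this height; Merging all regions: the regions partially overlap (shared area 49.23 mm²), so overlapping operands fuse into one piece — 1 connected region; (whole slice rotated 80° about Z — lengths, areas and connectivity unchanged). Overall, the cross-section is a single solid region. Island count = 1.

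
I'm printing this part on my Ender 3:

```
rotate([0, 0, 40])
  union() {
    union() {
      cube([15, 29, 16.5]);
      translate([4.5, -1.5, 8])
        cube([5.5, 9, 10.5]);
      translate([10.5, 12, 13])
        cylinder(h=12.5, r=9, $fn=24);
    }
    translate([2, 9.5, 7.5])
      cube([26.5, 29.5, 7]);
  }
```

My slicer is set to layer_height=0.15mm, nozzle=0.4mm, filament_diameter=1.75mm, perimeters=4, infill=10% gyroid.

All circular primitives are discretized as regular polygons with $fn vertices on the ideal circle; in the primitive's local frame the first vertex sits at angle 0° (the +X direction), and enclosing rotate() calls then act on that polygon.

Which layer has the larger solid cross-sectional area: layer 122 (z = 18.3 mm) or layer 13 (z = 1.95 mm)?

layer 13 (z = 1.95 mm)

Layer 122 (z = 18.3): the cube does not reach this height (z outside [0, 16.5]); the 5.5×9 cube at (4.5, -1.5) contributes its full rectangle (area 49.50 mm²); the r=9 cylinder at (10.5, 12) contributes a regular 24-gon of circumradius 9 (area = (24/2)·9.000²·sin(360°/24) = 251.57 mm²); Combining (union): the regions partially overlap — summed areas 301.07 mm² minus the doubly-counted overlap 20.10 mm² gives 280.98 mm² — area = 280.98 mm²; the cube at (2, 9.5) is not intersected at this z (z outside [7.5, 14.5]); Combining (union): only that combined region is present, so the union is just that shape — area = 280.98 mm²; (whole slice rotated 40° about Z — lengths, areas and connectivity unchanged). So its area = 280.98 mm². Layer 13 (z = 1.95): the cube is present — its section is the full 15×29 rectangle (area 435.00 mm²); the cube at (4.5, -1.5) is absent (z outside [8, 18.5]); the cylinder at (10.5, 12) does not reach this height (z outside [13, 25.5]); Taking the union: only the 15×29 cube is present, so the union is just that shape — area = 435.00 mm²; the cube at (2, 9.5) is absent (z outside [7.5, 14.5]); Merging all regions: only that combined region is present, so the union is just that shape — area = 435.00 mm²; (whole slice rotated 40° about Z — lengths, areas and connectivity unchanged). So its area = 435.00 mm². Layer 13 is larger (435.00 vs 280.98 mm²).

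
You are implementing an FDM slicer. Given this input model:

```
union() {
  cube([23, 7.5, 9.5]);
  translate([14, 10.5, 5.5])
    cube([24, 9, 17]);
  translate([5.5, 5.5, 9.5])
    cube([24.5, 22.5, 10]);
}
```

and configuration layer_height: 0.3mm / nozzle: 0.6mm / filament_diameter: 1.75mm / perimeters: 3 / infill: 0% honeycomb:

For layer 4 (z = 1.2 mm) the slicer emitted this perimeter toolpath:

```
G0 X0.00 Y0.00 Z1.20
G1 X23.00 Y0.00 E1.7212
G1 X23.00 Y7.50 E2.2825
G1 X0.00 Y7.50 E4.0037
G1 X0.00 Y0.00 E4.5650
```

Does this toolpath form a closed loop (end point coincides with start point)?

yes

Start point (G0): (0.00, 0.00). End point (last G1): the path returns to the start — closed.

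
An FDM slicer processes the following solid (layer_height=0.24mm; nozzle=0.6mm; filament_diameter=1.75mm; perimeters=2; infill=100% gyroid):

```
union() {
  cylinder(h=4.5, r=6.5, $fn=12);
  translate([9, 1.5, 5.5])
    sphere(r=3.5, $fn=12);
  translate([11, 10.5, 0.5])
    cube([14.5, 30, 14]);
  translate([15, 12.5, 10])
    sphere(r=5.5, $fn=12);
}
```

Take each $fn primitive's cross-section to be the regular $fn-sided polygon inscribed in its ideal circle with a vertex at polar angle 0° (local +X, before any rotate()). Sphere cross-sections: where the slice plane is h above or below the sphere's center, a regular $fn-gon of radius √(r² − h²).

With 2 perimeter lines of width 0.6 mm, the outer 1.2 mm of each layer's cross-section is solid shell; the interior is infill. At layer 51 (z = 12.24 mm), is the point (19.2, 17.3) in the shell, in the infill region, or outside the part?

At z = 12.24 mm: the cylinder is absent (z outside [0, 4.5]); the sphere at (9, 1.5) does not reach this height (|z−center|=6.740 > r=3.5); the cube at (11, 10.5) (footprint 14.5×30) is included at this height; the sphere at (15, 12.5): section is a regular 12-gon, circumradius = √(r²−h²) = √(5.5²−2.24²) = 5.023; Combining (union): the regions partially overlap (shared area 53.57 mm²), so overlapping operands fuse into one piece — 1 connected region. Overall, the cross-section is a single solid region. The nearest boundary edge runs (25.50, 40.50)→(25.50, 10.50); distance from the point to it = 6.30 mm. The point is inside the cross-section and 6.30 mm from the nearest boundary — more than the 1.2 mm shell width (2 × 0.6), so it's in the infill interior.

infill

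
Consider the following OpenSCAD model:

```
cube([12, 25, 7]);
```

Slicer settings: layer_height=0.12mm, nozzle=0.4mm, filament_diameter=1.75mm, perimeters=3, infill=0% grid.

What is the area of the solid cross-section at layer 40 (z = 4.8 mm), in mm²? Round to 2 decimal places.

300.00 mm²

At z = 4.8 mm: the 12×25 cube contributes its full rectangle (area 300.00 mm²). Overall, the cross-section is a single solid region. Net area = 300.00 mm².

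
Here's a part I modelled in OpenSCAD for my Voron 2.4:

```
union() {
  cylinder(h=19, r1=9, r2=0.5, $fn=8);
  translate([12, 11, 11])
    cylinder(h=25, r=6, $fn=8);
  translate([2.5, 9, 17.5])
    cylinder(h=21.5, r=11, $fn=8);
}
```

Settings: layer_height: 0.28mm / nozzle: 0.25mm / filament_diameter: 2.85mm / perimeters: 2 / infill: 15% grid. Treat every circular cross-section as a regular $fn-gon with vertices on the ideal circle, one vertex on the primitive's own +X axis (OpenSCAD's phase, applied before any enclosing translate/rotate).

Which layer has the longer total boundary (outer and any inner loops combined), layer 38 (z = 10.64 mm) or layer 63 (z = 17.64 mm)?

layer 63 (z = 17.64 mm)

Layer 38 (z = 10.64): the cone: at t=0.560 of its height the radius interpolates to r₁+(r₂−r₁)t = 4.240, giving a regular 8-gon of that circumradius (perimeter = 2·8·4.240·sin(180°/8) = 25.96 mm); the cylinder at (12, 11) is absent (z outside [11, 36]); the cylinder at (2.5, 9) is not intersected at this z (z outside [17.5, 39]); Combining (union): only the cone is present, so the union is just that shape — boundary = 25.96 mm. So its perimeter = 25.96 mm. Layer 63 (z = 17.64): the cone: at t=0.928 of its height the radius interpolates to r₁+(r₂−r₁)t = 1.108, giving a regular 8-gon of that circumradius (perimeter = 2·8·1.108·sin(180°/8) = 6.79 mm); the r=6 cylinder at (12, 11) gives a regular 8-gon of circumradius 6 (constant along its height) (perimeter = 2·8·6.000·sin(180°/8) = 36.74 mm); the r=11 cylinder at (2.5, 9) gives a regular 8-gon of circumradius 11 (constant along its height) (perimeter = 2·8·11.000·sin(180°/8) = 67.35 mm); Merging all regions: the regions partially overlap (shared area 56.27 mm²), so the edge portions inside another operand are dropped and the merged outline is re-measured after clipping — boundary = 75.42 mm. So its perimeter = 75.42 mm. Layer 63 is larger (75.42 vs 25.96 mm).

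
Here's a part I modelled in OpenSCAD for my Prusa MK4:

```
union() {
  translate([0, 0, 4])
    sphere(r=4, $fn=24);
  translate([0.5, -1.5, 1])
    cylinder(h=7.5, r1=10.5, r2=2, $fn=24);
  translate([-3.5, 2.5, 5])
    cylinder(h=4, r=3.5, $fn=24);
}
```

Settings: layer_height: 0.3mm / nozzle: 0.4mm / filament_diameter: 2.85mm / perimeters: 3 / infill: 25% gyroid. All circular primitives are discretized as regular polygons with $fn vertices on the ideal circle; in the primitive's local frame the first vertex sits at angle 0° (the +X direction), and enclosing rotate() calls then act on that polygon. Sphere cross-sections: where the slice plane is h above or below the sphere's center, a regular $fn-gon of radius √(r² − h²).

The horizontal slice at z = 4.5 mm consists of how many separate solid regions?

1

At z = 4.5 mm: the r=4 sphere contributes a regular 24-gon of circumradius √(4²−0.5²) = 3.969; the cone at (0.5, -1.5) (r1=10.5→r2=2) has section circumradius 6.533 here — a regular 24-gon; the cylinder at (-3.5, 2.5) is not intersected at this z (z outside [5, 9]); Taking the union: the r=4 sphere lies entirely inside the cone at (0.5, -1.5), so the union is just the cone at (0.5, -1.5) — 1 connected region. The result has 1 disconnected region.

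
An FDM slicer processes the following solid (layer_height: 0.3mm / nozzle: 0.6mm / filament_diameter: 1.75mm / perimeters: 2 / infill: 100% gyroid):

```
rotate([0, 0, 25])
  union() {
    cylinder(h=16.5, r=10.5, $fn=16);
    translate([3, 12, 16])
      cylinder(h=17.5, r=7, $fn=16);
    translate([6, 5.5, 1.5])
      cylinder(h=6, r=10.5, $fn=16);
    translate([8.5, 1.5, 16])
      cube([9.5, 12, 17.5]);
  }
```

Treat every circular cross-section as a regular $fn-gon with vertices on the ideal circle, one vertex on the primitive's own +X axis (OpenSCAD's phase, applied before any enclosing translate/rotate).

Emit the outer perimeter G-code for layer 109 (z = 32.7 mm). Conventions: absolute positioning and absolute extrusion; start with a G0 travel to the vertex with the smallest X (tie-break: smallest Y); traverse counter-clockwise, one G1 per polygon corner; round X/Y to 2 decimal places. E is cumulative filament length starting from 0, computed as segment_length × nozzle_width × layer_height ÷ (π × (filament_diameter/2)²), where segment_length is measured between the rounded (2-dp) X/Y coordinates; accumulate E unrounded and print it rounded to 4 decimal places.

G0 X-9.35 Y11.84 Z32.70
G1 X-8.70 Y9.19 E0.2042
G1 X-7.08 Y6.98 E0.4093
G1 X-4.75 Y5.57 E0.6131
G1 X-2.05 Y5.15 E0.8175
G1 X0.61 Y5.80 E1.0225
G1 X2.81 Y7.41 E1.2265
G1 X4.23 Y9.75 E1.4313
G1 X4.38 Y10.73 E1.5055
G1 X7.07 Y4.95 E1.9826
G1 X15.68 Y8.97 E2.6937
G1 X10.61 Y19.84 E3.5913
G1 X3.09 Y16.34 E4.2120
G1 X2.38 Y17.30 E4.3014
G1 X0.04 Y18.72 E4.5062
G1 X-2.66 Y19.14 E4.7107
G1 X-5.31 Y18.49 E4.9149
G1 X-7.51 Y16.87 E5.1194
G1 X-8.93 Y14.54 E5.3236
G1 X-9.35 Y11.84 E5.5280

At z = 32.7 mm: the cylinder is absent (z outside [0, 16.5]); the r=7 cylinder at (3, 12) contributes a regular 16-gon of circumradius 7; the cylinder at (6, 5.5) is absent (z outside [1.5, 7.5]); the cube at (8.5, 1.5) is present — its section is the full 9.5×12 rectangle; Merging all regions: the regions partially overlap (shared area 6.03 mm²), so overlapping operands fuse into one piece — 1 connected region; (whole slice rotated 25° about Z — lengths, areas and connectivity unchanged). The outline is a single polygon with 19 vertices. Extrusion per mm of travel: 0.6 × 0.3 / (π × 0.875²) = 0.074835. Accumulating E over each segment gives final E = 5.5280.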